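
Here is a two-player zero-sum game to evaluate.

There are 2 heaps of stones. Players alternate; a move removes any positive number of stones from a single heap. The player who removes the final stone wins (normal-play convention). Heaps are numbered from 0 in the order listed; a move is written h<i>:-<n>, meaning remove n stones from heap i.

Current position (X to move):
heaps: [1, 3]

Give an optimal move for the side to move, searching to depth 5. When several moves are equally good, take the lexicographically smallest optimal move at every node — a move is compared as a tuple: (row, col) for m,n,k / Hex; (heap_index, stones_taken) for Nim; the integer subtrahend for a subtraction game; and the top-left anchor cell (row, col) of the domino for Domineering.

X's best at [(1,3)]: h1:-2

[(1,3)] X move#1: h0:-1:-1/(0,3), h1:-1:-1/(1,2), h1:-2:+1/(1,1)*, h1:-3:-1/(1,0)
[(1,1)] O move#2: h0:-1:-1/(0,1)*, h1:-1:-1/(1,0)
[(0,1)] X move#3: h1:-1:+1/(0,0)*
[(0,0)] end (terminal -1, O#4); searched (1,3) to 5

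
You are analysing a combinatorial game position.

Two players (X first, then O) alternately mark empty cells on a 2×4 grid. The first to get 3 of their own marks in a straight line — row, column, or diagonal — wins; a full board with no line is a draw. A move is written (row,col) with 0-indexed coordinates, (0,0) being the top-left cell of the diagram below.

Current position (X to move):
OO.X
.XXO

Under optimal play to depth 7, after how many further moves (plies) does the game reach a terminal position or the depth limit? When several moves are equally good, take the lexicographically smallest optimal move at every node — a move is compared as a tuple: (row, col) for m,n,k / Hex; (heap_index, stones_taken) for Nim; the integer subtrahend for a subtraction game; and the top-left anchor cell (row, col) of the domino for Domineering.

PV length from [OO.X/.XXO]: 1 ply

ply 1, X at OO.X/.XXO | (0,2)=+0→OOXX/.XXO; (1,0)=+1→OO.X/XXXO*
ply 2: OO.X/XXXO is terminal -1 (O); from OO.X/.XXO depth 7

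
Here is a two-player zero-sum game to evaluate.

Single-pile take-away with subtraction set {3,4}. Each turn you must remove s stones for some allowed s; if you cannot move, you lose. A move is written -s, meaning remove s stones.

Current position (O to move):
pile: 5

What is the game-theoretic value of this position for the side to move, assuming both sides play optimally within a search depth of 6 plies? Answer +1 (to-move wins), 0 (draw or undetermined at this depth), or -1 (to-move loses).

p1 O@[5]: -3[2]+1* -4[1]+1
p2 X@[2] terminal -1; root [5] d6

value(5, O) = +1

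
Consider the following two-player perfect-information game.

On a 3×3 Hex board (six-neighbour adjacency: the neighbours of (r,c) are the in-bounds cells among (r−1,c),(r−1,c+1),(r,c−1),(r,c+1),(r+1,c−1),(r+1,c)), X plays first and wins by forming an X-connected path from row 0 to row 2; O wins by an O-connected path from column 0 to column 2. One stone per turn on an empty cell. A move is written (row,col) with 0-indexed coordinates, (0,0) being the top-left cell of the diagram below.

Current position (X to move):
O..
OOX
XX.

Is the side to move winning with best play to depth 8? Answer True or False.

X winning at [O../OOX/XX.]: True

[O../OOX/XX.] X move#1: (0,1):-1/OX./OOX/XX., (0,2):+1/O.X/OOX/XX.*, (2,2):-1/O../OOX/XXX
[O.X/OOX/XX.] end (terminal -1, O#2); searched O../OOX/XX. to 8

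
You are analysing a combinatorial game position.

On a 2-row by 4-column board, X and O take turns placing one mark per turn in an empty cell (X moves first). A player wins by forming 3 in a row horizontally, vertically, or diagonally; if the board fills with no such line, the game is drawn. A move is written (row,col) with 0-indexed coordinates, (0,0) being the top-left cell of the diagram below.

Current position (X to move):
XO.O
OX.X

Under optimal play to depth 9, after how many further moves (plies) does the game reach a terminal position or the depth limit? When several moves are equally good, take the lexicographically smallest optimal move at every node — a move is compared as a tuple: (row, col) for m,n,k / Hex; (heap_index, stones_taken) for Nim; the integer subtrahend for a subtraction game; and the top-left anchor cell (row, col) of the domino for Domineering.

PV length from [XO.O/OX.X]: 1 ply

ply 1, X at XO.O/OX.X | (0,2)=+0→XOXO/OX.X; (1,2)=+1→XO.O/OXXX*
ply 2: XO.O/OXXX is terminal -1 (O); from XO.O/OX.X depth 9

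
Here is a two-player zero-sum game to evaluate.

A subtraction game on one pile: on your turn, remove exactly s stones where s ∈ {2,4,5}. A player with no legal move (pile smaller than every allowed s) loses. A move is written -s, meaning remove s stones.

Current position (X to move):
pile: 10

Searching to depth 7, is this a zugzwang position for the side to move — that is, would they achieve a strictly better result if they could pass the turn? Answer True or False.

ply 1, X at 10 | -2=+1→8*; -4=-1→6; -5=-1→5
ply 2, O at 8 | -2=-1→6*; -4=-1→4; -5=-1→3
ply 3, X at 6 | -2=-1→4; -4=-1→2; -5=+1→1*
ply 4: 1 is terminal -1 (O); from 10 depth 7
pass branch (O moves first from the same position):
  | ply 1, O at 10 | -2=+1→8*; -4=-1→6; -5=-1→5
  | ply 2, X at 8 | -2=-1→6*; -4=-1→4; -5=-1→3
  | ply 3, O at 6 | -2=-1→4; -4=-1→2; -5=+1→1*
  | ply 4: 1 is terminal -1 (X); from 10 depth 7
X moving scores +1; X passing scores -1

zugzwang(10, X) = False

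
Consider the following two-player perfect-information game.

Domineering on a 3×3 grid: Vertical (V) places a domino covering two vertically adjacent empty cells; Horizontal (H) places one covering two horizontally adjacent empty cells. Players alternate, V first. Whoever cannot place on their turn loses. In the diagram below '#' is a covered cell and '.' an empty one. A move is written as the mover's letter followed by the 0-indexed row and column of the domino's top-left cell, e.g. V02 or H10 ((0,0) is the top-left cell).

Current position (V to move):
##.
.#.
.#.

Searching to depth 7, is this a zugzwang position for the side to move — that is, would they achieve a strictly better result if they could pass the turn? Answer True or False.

zugzwang(##./.#./.#., V) = False

ply 1, V at ##./.#./.#. | V02=+1→###/.##/.#.*; V10=+1→##./##./##.; V12=+1→##./.##/.##
ply 2: ###/.##/.#. is terminal -1 (H); from ##./.#./.#. depth 7
suppose V passes — search the same position with H to move:
pass> ply 1: ##./.#./.#. is terminal -1 (H); from ##./.#./.#. depth 7
for V: play +1, pass +1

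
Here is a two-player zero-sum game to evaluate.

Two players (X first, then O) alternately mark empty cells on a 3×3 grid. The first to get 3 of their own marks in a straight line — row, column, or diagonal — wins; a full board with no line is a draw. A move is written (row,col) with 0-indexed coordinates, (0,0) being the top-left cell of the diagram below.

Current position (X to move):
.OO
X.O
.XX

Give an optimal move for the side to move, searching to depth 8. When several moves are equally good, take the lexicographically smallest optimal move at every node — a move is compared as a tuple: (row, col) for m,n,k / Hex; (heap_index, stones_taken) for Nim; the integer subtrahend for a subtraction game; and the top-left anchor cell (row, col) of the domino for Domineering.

X's best at [.OO/X.O/.XX]: (0,0)

[.OO/X.O/.XX] X move#1: (0,0):+1/XOO/X.O/.XX*, (1,1):-1/.OO/XXO/.XX, (2,0):+1/.OO/X.O/XXX
[XOO/X.O/.XX] O move#2: (1,1):-1/XOO/XOO/.XX*, (2,0):-1/XOO/X.O/OXX
[XOO/XOO/.XX] X move#3: (2,0):+1/XOO/XOO/XXX*
[XOO/XOO/XXX] end (terminal -1, O#4); searched .OO/X.O/.XX to 8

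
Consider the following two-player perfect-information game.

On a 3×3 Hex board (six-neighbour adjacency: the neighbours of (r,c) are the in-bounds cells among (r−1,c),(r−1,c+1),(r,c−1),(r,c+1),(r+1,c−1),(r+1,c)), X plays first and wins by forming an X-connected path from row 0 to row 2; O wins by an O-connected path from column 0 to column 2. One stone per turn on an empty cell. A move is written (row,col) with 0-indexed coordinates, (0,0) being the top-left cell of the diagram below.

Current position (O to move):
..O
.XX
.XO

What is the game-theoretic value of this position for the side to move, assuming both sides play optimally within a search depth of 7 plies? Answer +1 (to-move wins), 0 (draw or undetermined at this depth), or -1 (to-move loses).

value(..O/.XX/.XO, O) = +1

[..O/.XX/.XO] O move#1: (0,0):-1/O.O/.XX/.XO, (0,1):+1/.OO/.XX/.XO*, (1,0):-1/..O/OXX/.XO, (2,0):-1/..O/.XX/OXO
[.OO/.XX/.XO] X move#2: (0,0):-1/XOO/.XX/.XO*, (1,0):-1/.OO/XXX/.XO, (2,0):-1/.OO/.XX/XXO
[XOO/.XX/.XO] O move#3: (1,0):+1/XOO/OXX/.XO*, (2,0):-1/XOO/.XX/OXO
[XOO/OXX/.XO] end (terminal -1, X#4); searched ..O/.XX/.XO to 7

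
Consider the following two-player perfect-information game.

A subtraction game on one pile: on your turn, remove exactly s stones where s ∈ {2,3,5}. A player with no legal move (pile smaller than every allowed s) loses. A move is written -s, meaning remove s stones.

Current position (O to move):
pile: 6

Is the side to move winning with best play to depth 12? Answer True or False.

O winning at [6]: True

[6] O move#1: -2:-1/4, -3:-1/3, -5:+1/1*
[1] end (terminal -1, X#2); searched 6 to 12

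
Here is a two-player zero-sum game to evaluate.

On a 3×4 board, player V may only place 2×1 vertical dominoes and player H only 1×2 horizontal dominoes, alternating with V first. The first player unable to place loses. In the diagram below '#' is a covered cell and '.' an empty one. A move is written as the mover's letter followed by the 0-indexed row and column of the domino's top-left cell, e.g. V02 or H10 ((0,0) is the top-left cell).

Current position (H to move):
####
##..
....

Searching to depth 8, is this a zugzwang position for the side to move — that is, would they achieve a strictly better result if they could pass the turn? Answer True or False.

zugzwang(####/##../...., H) = False

p1 H@[####/##../....]: H12[####/####/....]+1* H20[####/##../##..]-1 H21[####/##../.##.]-1 H22[####/##../..##]+1
p2 V@[####/####/....] terminal -1; root [####/##../....] d8
suppose H passes — search the same position with V to move:
pass> p1 V@[####/##../....]: V12[####/###./..#.]+1* V13[####/##.#/...#]-1
pass> p2 H@[####/###./..#.]: H20[####/###./###.]-1*
pass> p3 V@[####/###./###.]: V13[####/####/####]+1*
pass> p4 H@[####/####/####] terminal -1; root [####/##../....] d8
for H: play +1, pass -1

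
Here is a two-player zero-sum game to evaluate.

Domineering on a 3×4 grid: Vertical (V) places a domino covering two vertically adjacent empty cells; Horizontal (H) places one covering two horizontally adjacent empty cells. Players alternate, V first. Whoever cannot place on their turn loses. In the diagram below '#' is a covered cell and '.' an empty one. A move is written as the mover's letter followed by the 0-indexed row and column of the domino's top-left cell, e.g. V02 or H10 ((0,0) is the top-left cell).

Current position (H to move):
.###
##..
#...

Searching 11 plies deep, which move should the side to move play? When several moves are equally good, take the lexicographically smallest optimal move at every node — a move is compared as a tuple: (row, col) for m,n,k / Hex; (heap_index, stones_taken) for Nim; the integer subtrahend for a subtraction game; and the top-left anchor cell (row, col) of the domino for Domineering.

[.###/##../#...] H move#1: H12:+1/.###/####/#...*, H21:-1/.###/##../###., H22:+1/.###/##../#.##
[.###/####/#...] end (terminal -1, V#2); searched .###/##../#... to 11

H's best at [.###/##../#...]: H12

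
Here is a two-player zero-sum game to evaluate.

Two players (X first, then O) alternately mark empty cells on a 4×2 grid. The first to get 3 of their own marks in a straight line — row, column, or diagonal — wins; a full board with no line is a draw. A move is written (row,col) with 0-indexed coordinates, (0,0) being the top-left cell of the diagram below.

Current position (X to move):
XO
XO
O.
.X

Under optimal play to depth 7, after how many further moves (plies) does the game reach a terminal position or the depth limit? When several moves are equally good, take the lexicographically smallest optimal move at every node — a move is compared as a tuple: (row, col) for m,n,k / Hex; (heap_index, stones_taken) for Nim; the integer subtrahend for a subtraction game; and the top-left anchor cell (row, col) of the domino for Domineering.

PV length from [XO/XO/O./.X]: 2 plies

[XO/XO/O./.X] X move#1: (2,1):+0/XO/XO/OX/.X*, (3,0):-1/XO/XO/O./XX
[XO/XO/OX/.X] O move#2: (3,0):+0/XO/XO/OX/OX*
[XO/XO/OX/OX] end (terminal +0, X#3); searched XO/XO/O./.X to 7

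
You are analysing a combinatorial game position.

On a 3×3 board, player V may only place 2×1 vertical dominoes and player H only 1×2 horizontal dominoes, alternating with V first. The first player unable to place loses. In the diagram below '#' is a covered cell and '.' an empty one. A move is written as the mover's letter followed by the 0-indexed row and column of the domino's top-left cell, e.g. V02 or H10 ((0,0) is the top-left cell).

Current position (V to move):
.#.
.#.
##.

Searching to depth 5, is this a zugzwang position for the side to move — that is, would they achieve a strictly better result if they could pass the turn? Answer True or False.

ply 1, V at .#./.#./##. | V00=+1→##./##./##.*; V02=+1→.##/.##/##.; V12=+1→.#./.##/###
ply 2: ##./##./##. is terminal -1 (H); from .#./.#./##. depth 5
suppose V passes — search the same position with H to move:
pass> ply 1: .#./.#./##. is terminal -1 (H); from .#./.#./##. depth 5
for V: play +1, pass +1

zugzwang(.#./.#./##., V) = False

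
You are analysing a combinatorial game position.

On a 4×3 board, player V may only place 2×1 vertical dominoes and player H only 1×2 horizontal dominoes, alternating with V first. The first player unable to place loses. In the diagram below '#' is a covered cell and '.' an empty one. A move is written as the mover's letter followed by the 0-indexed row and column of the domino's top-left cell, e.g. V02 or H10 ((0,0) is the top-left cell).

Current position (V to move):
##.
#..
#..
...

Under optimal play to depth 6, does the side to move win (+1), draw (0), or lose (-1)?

ply 1, V at ##./#../#../... | V02=-1→###/#.#/#../...; V11=+1→##./##./##./...*; V12=+1→##./#.#/#.#/...; V21=+1→##./#../##./.#.; V22=+1→##./#../#.#/..#
ply 2, H at ##./##./##./... | H30=-1→##./##./##./##.*; H31=-1→##./##./##./.##
ply 3, V at ##./##./##./##. | V02=+1→###/###/##./##.*; V12=+1→##./###/###/##.; V22=+1→##./##./###/###
ply 4: ###/###/##./##. is terminal -1 (H); from ##./#../#../... depth 6

value(##./#../#../..., V) = +1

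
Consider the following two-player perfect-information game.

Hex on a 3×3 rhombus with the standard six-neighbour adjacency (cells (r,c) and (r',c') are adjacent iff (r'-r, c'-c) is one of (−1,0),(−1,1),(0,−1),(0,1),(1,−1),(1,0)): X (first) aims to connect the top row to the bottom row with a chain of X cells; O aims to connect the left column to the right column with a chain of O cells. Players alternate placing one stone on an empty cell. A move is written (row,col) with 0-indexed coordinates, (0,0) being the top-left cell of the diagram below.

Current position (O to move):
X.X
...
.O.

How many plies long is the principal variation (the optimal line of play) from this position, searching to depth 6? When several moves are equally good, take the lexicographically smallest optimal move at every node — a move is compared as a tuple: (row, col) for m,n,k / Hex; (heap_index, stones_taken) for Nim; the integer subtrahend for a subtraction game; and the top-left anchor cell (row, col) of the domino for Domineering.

ply 1, O at X.X/.../.O. | (0,1)=-1→XOX/.../.O.; (1,0)=+1→X.X/O../.O.*; (1,1)=+1→X.X/.O./.O.; (1,2)=-1→X.X/..O/.O.; (2,0)=+1→X.X/.../OO.; (2,2)=-1→X.X/.../.OO
ply 2, X at X.X/O../.O. | (0,1)=-1→XXX/O../.O.*; (1,1)=-1→X.X/OX./.O.; (1,2)=-1→X.X/O.X/.O.; (2,0)=-1→X.X/O../XO.; (2,2)=-1→X.X/O../.OX
ply 3, O at XXX/O../.O. | (1,1)=+1→XXX/OO./.O.*; (1,2)=+1→XXX/O.O/.O.; (2,0)=+1→XXX/O../OO.; (2,2)=+1→XXX/O../.OO
ply 4, X at XXX/OO./.O. | (1,2)=-1→XXX/OOX/.O.*; (2,0)=-1→XXX/OO./XO.; (2,2)=-1→XXX/OO./.OX
ply 5, O at XXX/OOX/.O. | (2,0)=-1→XXX/OOX/OO.; (2,2)=+1→XXX/OOX/.OO*
ply 6: XXX/OOX/.OO is terminal -1 (X); from X.X/.../.O. depth 6

PV length from [X.X/.../.O.]: 5 plies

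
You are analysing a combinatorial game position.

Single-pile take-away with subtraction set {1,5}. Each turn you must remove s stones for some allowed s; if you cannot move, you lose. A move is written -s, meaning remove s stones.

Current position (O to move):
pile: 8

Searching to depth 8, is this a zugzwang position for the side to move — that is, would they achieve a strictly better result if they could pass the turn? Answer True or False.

ply 1, O at 8 | -1=-1→7*; -5=-1→3
ply 2, X at 7 | -1=+1→6*; -5=+1→2
ply 3, O at 6 | -1=-1→5*; -5=-1→1
ply 4, X at 5 | -1=+1→4*; -5=+1→0
ply 5, O at 4 | -1=-1→3*
ply 6, X at 3 | -1=+1→2*
ply 7, O at 2 | -1=-1→1*
ply 8, X at 1 | -1=+1→0*
ply 9: 0 is terminal -1 (O); from 8 depth 8
suppose O passes — search the same position with X to move:
pass> ply 1, X at 8 | -1=-1→7*; -5=-1→3
pass> ply 2, O at 7 | -1=+1→6*; -5=+1→2
pass> ply 3, X at 6 | -1=-1→5*; -5=-1→1
pass> ply 4, O at 5 | -1=+1→4*; -5=+1→0
pass> ply 5, X at 4 | -1=-1→3*
pass> ply 6, O at 3 | -1=+1→2*
pass> ply 7, X at 2 | -1=-1→1*
pass> ply 8, O at 1 | -1=+1→0*
pass> ply 9: 0 is terminal -1 (X); from 8 depth 8
for O: play -1, pass +1

zugzwang(8, O) = True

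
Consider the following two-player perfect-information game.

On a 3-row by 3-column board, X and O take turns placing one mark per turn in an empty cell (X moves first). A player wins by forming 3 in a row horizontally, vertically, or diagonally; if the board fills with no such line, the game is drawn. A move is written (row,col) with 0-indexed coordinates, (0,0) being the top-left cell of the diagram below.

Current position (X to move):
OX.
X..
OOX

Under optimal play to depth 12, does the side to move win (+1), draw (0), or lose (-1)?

p1 X@[OX./X../OOX]: (0,2)[OXX/X../OOX]+0 (1,1)[OX./XX./OOX]+0 (1,2)[OX./X.X/OOX]+1*
p2 O@[OX./X.X/OOX]: (0,2)[OXO/X.X/OOX]-1* (1,1)[OX./XOX/OOX]-1
p3 X@[OXO/X.X/OOX]: (1,1)[OXO/XXX/OOX]+1*
p4 O@[OXO/XXX/OOX] terminal -1; root [OX./X../OOX] d12

value(OX./X../OOX, X) = +1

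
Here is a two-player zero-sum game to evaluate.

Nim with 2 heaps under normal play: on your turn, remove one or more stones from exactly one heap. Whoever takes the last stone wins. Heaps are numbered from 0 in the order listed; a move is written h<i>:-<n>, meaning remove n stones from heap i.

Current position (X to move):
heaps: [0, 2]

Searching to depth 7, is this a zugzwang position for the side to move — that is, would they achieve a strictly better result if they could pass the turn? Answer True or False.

zugzwang((0,2), X) = False

p1 X@[(0,2)]: h1:-1[(0,1)]-1 h1:-2[(0,0)]+1*
p2 O@[(0,0)] terminal -1; root [(0,2)] d7
if X skipped the turn, O would face:
~ p1 O@[(0,2)]: h1:-1[(0,1)]-1 h1:-2[(0,0)]+1*
~ p2 X@[(0,0)] terminal -1; root [(0,2)] d7
compare (X): move=+1 vs pass=-1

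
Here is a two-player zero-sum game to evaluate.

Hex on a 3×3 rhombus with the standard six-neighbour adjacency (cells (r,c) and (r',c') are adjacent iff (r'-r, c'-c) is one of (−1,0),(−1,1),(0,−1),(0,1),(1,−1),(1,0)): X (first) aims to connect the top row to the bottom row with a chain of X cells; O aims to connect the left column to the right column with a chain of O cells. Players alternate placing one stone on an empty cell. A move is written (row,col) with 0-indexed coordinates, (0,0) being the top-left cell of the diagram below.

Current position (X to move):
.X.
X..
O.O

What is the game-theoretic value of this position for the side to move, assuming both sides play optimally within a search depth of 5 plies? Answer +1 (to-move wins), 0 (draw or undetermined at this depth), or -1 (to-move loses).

value(.X./X../O.O, X) = -1

p1 X@[.X./X../O.O]: (0,0)[XX./X../O.O]-1* (0,2)[.XX/X../O.O]-1 (1,1)[.X./XX./O.O]-1 (1,2)[.X./X.X/O.O]-1 (2,1)[.X./X../OXO]-1
p2 O@[XX./X../O.O]: (0,2)[XXO/X../O.O]+1* (1,1)[XX./XO./O.O]+1 (1,2)[XX./X.O/O.O]+1 (2,1)[XX./X../OOO]+1
p3 X@[XXO/X../O.O]: (1,1)[XXO/XX./O.O]-1* (1,2)[XXO/X.X/O.O]-1 (2,1)[XXO/X../OXO]-1
p4 O@[XXO/XX./O.O]: (1,2)[XXO/XXO/O.O]-1 (2,1)[XXO/XX./OOO]+1*
p5 X@[XXO/XX./OOO] terminal -1; root [.X./X../O.O] d5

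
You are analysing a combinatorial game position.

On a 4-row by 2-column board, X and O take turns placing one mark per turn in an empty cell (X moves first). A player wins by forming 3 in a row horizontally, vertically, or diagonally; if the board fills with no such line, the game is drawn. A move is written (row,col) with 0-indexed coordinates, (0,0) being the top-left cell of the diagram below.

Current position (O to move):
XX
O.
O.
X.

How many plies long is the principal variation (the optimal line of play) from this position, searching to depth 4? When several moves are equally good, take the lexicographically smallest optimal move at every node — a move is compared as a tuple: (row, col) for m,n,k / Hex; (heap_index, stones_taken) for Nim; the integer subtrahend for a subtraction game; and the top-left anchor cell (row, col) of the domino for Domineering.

ply 1, O at XX/O./O./X. | (1,1)=+0→XX/OO/O./X.*; (2,1)=+0→XX/O./OO/X.; (3,1)=+0→XX/O./O./XO
ply 2, X at XX/OO/O./X. | (2,1)=+0→XX/OO/OX/X.*; (3,1)=+0→XX/OO/O./XX
ply 3, O at XX/OO/OX/X. | (3,1)=+0→XX/OO/OX/XO*
ply 4: XX/OO/OX/XO is terminal +0 (X); from XX/O./O./X. depth 4

PV length from [XX/O./O./X.]: 3 plies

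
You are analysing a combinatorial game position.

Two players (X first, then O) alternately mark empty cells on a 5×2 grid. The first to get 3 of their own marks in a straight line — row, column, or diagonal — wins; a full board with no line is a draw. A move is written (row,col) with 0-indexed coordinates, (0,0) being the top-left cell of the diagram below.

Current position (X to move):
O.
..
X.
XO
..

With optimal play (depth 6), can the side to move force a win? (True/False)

X winning at [O./../X./XO/..]: True

p1 X@[O./../X./XO/..]: (0,1)[OX/../X./XO/..]+1* (1,0)[O./X./X./XO/..]+1 (1,1)[O./.X/X./XO/..]+1 (2,1)[O./../XX/XO/..]+1 (4,0)[O./../X./XO/X.]+1 (4,1)[O./../X./XO/.X]+1
p2 O@[OX/../X./XO/..]: (1,0)[OX/O./X./XO/..]-1* (1,1)[OX/.O/X./XO/..]-1 (2,1)[OX/../XO/XO/..]-1 (4,0)[OX/../X./XO/O.]-1 (4,1)[OX/../X./XO/.O]-1
p3 X@[OX/O./X./XO/..]: (1,1)[OX/OX/X./XO/..]+1* (2,1)[OX/O./XX/XO/..]+1 (4,0)[OX/O./X./XO/X.]+1 (4,1)[OX/O./X./XO/.X]+0
p4 O@[OX/OX/X./XO/..]: (2,1)[OX/OX/XO/XO/..]-1* (4,0)[OX/OX/X./XO/O.]-1 (4,1)[OX/OX/X./XO/.O]-1
p5 X@[OX/OX/XO/XO/..]: (4,0)[OX/OX/XO/XO/X.]+1* (4,1)[OX/OX/XO/XO/.X]+0
p6 O@[OX/OX/XO/XO/X.] terminal -1; root [O./../X./XO/..] d6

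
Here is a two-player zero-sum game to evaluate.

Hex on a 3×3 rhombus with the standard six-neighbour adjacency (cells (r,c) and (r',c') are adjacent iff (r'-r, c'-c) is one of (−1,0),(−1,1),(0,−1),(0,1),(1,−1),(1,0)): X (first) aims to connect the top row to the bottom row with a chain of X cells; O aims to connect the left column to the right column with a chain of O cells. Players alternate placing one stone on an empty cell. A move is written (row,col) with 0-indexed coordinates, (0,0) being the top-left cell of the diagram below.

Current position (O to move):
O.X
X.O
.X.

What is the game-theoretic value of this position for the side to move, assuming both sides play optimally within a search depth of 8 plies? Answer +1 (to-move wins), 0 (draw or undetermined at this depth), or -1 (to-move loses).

p1 O@[O.X/X.O/.X.]: (0,1)[OOX/X.O/.X.]-1 (1,1)[O.X/XOO/.X.]+1* (2,0)[O.X/X.O/OX.]-1 (2,2)[O.X/X.O/.XO]-1
p2 X@[O.X/XOO/.X.]: (0,1)[OXX/XOO/.X.]-1* (2,0)[O.X/XOO/XX.]-1 (2,2)[O.X/XOO/.XX]-1
p3 O@[OXX/XOO/.X.]: (2,0)[OXX/XOO/OX.]+1* (2,2)[OXX/XOO/.XO]-1
p4 X@[OXX/XOO/OX.] terminal -1; root [O.X/X.O/.X.] d8

value(O.X/X.O/.X., O) = +1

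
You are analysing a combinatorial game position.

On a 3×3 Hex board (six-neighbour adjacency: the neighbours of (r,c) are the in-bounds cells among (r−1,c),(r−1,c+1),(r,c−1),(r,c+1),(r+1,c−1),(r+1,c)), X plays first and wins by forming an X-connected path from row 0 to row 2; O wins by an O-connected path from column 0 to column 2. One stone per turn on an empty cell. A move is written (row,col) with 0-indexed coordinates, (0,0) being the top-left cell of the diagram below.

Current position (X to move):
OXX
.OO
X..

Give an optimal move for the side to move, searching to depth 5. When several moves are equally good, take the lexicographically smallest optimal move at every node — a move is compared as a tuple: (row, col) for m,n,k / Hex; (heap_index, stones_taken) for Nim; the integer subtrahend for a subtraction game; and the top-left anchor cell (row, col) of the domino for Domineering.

ply 1, X at OXX/.OO/X.. | (1,0)=+1→OXX/XOO/X..*; (2,1)=-1→OXX/.OO/XX.; (2,2)=-1→OXX/.OO/X.X
ply 2: OXX/XOO/X.. is terminal -1 (O); from OXX/.OO/X.. depth 5

X's best at [OXX/.OO/X..]: (1,0)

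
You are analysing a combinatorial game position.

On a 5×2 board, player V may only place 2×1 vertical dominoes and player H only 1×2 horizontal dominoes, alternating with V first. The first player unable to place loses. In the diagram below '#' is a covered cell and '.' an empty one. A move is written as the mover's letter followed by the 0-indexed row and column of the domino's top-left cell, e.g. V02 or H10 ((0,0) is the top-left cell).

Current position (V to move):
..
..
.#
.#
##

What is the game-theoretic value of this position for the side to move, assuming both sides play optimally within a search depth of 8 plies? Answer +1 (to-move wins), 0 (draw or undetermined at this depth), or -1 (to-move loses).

[../../.#/.#/##] V move#1: V00:+1/#./#./.#/.#/##*, V01:+1/.#/.#/.#/.#/##, V10:-1/../#./##/.#/##, V20:-1/../../##/##/##
[#./#./.#/.#/##] end (terminal -1, H#2); searched ../../.#/.#/## to 8

value(../../.#/.#/##, V) = +1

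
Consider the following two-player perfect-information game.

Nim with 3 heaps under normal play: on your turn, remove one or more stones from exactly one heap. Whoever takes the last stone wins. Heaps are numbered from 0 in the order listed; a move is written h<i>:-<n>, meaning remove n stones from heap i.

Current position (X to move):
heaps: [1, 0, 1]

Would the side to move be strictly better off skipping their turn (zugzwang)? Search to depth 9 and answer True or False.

zugzwang((1,0,1), X) = True

[(1,0,1)] X move#1: h0:-1:-1/(0,0,1)*, h2:-1:-1/(1,0,0)
[(0,0,1)] O move#2: h2:-1:+1/(0,0,0)*
[(0,0,0)] end (terminal -1, X#3); searched (1,0,1) to 9
suppose X passes — search the same position with O to move:
pass> [(1,0,1)] O move#1: h0:-1:-1/(0,0,1)*, h2:-1:-1/(1,0,0)
pass> [(0,0,1)] X move#2: h2:-1:+1/(0,0,0)*
pass> [(0,0,0)] end (terminal -1, O#3); searched (1,0,1) to 9
for X: play -1, pass +1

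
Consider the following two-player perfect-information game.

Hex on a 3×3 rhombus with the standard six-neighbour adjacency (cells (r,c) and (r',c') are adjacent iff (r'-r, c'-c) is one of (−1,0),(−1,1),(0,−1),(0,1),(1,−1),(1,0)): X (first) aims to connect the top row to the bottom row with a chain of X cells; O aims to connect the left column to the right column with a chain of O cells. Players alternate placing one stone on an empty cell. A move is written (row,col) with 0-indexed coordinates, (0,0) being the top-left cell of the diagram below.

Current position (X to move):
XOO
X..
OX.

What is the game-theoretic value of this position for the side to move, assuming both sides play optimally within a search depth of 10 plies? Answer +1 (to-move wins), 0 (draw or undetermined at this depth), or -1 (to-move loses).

p1 X@[XOO/X../OX.]: (1,1)[XOO/XX./OX.]+1* (1,2)[XOO/X.X/OX.]-1 (2,2)[XOO/X../OXX]-1
p2 O@[XOO/XX./OX.] terminal -1; root [XOO/X../OX.] d10

value(XOO/X../OX., X) = +1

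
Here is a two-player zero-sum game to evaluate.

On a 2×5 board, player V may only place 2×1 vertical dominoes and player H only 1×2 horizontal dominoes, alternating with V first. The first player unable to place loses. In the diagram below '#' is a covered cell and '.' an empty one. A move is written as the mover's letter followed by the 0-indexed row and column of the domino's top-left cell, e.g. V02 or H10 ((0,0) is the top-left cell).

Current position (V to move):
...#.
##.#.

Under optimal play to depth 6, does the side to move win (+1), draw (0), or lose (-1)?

value(...#./##.#., V) = +1

ply 1, V at ...#./##.#. | V02=+1→..##./####.*; V04=-1→...##/##.##
ply 2, H at ..##./####. | H00=-1→####./####.*
ply 3, V at ####./####. | V04=+1→#####/#####*
ply 4: #####/##### is terminal -1 (H); from ...#./##.#. depth 6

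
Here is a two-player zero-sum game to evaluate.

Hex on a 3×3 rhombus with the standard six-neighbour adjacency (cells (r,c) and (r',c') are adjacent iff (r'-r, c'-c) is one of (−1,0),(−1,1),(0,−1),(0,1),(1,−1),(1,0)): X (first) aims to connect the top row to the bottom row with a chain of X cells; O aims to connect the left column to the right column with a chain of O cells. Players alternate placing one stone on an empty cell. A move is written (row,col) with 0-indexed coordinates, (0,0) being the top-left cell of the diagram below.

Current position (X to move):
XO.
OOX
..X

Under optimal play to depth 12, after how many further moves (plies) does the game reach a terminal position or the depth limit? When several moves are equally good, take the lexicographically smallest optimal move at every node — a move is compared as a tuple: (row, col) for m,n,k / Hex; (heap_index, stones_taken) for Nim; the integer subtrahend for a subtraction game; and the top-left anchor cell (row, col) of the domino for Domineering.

p1 X@[XO./OOX/..X]: (0,2)[XOX/OOX/..X]+1* (2,0)[XO./OOX/X.X]-1 (2,1)[XO./OOX/.XX]-1
p2 O@[XOX/OOX/..X] terminal -1; root [XO./OOX/..X] d12

PV length from [XO./OOX/..X]: 1 ply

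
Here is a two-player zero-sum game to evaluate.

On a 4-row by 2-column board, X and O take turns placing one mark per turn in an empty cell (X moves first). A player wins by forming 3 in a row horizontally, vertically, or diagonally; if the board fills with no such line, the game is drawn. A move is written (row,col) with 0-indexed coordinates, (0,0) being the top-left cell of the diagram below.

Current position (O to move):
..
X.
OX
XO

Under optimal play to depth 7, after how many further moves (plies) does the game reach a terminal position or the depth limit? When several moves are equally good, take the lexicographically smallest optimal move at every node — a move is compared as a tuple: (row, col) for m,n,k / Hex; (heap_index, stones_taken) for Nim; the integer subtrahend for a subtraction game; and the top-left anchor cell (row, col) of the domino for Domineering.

PV length from [../X./OX/XO]: 3 plies

p1 O@[../X./OX/XO]: (0,0)[O./X./OX/XO]+0* (0,1)[.O/X./OX/XO]+0 (1,1)[../XO/OX/XO]+0
p2 X@[O./X./OX/XO]: (0,1)[OX/X./OX/XO]+0* (1,1)[O./XX/OX/XO]+0
p3 O@[OX/X./OX/XO]: (1,1)[OX/XO/OX/XO]+0*
p4 X@[OX/XO/OX/XO] terminal +0; root [../X./OX/XO] d7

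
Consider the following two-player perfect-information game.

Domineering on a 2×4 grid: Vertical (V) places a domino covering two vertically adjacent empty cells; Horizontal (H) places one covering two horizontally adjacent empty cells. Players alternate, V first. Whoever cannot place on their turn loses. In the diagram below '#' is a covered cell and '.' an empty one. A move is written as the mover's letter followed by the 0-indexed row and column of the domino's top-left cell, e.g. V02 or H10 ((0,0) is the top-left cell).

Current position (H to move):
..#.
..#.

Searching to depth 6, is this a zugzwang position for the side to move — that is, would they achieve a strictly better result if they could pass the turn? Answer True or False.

p1 H@[..#./..#.]: H00[###./..#.]+1* H10[..#./###.]+1
p2 V@[###./..#.]: V03[####/..##]-1*
p3 H@[####/..##]: H10[####/####]+1*
p4 V@[####/####] terminal -1; root [..#./..#.] d6
if H skipped the turn, V would face:
~ p1 V@[..#./..#.]: V00[#.#./#.#.]+1* V01[.##./.##.]+1 V03[..##/..##]-1
~ p2 H@[#.#./#.#.] terminal -1; root [..#./..#.] d6
compare (H): move=+1 vs pass=-1

zugzwang(..#./..#., H) = False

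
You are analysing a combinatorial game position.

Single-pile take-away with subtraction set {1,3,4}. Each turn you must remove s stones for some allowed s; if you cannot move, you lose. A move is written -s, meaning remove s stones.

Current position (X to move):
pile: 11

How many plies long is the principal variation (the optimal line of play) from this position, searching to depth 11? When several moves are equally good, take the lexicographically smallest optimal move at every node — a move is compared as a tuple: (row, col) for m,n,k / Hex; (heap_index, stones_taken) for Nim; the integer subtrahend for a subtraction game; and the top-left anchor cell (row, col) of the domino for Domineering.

p1 X@[11]: -1[10]-1 -3[8]-1 -4[7]+1*
p2 O@[7]: -1[6]-1* -3[4]-1 -4[3]-1
p3 X@[6]: -1[5]-1 -3[3]-1 -4[2]+1*
p4 O@[2]: -1[1]-1*
p5 X@[1]: -1[0]+1*
p6 O@[0] terminal -1; root [11] d11

PV length from [11]: 5 plies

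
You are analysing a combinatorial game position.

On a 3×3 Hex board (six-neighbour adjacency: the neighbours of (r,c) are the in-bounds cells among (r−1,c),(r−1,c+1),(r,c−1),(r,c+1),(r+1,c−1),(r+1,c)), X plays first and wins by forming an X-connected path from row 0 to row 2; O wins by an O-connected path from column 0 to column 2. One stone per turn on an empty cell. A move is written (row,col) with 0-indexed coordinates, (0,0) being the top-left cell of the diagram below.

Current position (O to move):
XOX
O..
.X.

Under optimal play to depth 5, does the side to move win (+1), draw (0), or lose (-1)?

value(XOX/O../.X., O) = -1

[XOX/O../.X.] O move#1: (1,1):-1/XOX/OO./.X.*, (1,2):-1/XOX/O.O/.X., (2,0):-1/XOX/O../OX., (2,2):-1/XOX/O../.XO
[XOX/OO./.X.] X move#2: (1,2):+1/XOX/OOX/.X.*, (2,0):-1/XOX/OO./XX., (2,2):-1/XOX/OO./.XX
[XOX/OOX/.X.] end (terminal -1, O#3); searched XOX/O../.X. to 5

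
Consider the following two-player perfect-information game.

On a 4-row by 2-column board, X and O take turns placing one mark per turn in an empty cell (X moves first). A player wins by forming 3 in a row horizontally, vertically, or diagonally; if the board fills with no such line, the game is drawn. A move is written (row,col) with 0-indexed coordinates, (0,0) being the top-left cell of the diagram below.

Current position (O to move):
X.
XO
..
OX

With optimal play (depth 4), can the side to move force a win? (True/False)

[X./XO/../OX] O move#1: (0,1):-1/XO/XO/../OX, (2,0):+0/X./XO/O./OX*, (2,1):-1/X./XO/.O/OX
[X./XO/O./OX] X move#2: (0,1):+0/XX/XO/O./OX*, (2,1):+0/X./XO/OX/OX
[XX/XO/O./OX] O move#3: (2,1):+0/XX/XO/OO/OX*
[XX/XO/OO/OX] end (terminal +0, X#4); searched X./XO/../OX to 4

O winning at [X./XO/../OX]: False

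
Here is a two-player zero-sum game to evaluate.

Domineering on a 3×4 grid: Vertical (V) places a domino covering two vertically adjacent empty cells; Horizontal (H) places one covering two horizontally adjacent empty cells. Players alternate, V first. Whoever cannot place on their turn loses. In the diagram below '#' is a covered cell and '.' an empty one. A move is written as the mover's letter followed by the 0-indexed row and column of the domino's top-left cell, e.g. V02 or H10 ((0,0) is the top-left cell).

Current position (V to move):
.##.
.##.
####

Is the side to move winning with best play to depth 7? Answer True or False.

V winning at [.##./.##./####]: True

[.##./.##./####] V move#1: V00:+1/###./###./####*, V03:+1/.###/.###/####
[###./###./####] end (terminal -1, H#2); searched .##./.##./#### to 7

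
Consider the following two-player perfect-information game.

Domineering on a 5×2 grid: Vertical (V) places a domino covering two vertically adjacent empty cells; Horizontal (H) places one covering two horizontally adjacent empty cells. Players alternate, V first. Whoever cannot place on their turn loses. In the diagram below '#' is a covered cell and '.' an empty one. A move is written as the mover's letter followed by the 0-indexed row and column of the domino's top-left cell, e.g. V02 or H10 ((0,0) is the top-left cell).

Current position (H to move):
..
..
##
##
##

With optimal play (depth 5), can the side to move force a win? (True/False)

ply 1, H at ../../##/##/## | H00=+1→##/../##/##/##*; H10=+1→../##/##/##/##
ply 2: ##/../##/##/## is terminal -1 (V); from ../../##/##/## depth 5

H winning at [../../##/##/##]: True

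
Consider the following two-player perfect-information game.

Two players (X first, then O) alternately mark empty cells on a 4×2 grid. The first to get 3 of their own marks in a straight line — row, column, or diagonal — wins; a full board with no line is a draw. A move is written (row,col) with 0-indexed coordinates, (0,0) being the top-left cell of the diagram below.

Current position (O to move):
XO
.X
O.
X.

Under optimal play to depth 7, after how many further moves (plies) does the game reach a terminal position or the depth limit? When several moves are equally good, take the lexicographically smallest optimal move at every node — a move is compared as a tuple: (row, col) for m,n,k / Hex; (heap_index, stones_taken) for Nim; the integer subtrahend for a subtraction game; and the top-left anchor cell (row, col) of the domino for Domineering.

PV length from [XO/.X/O./X.]: 3 plies

ply 1, O at XO/.X/O./X. | (1,0)=+0→XO/OX/O./X.*; (2,1)=+0→XO/.X/OO/X.; (3,1)=+0→XO/.X/O./XO
ply 2, X at XO/OX/O./X. | (2,1)=+0→XO/OX/OX/X.*; (3,1)=+0→XO/OX/O./XX
ply 3, O at XO/OX/OX/X. | (3,1)=+0→XO/OX/OX/XO*
ply 4: XO/OX/OX/XO is terminal +0 (X); from XO/.X/O./X. depth 7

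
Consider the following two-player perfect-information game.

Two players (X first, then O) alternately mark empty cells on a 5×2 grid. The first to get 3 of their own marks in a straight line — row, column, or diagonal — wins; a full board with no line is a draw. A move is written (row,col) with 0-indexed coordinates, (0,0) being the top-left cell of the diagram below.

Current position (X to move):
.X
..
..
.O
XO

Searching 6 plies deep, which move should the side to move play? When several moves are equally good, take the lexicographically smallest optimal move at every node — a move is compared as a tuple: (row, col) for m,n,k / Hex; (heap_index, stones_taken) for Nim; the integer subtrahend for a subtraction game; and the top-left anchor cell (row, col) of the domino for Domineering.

X's best at [.X/../../.O/XO]: (2,1)

[.X/../../.O/XO] X move#1: (0,0):-1/XX/../../.O/XO, (1,0):-1/.X/X./../.O/XO, (1,1):-1/.X/.X/../.O/XO, (2,0):-1/.X/../X./.O/XO, (2,1):+0/.X/../.X/.O/XO*, (3,0):-1/.X/../../XO/XO
[.X/../.X/.O/XO] O move#2: (0,0):-1/OX/../.X/.O/XO, (1,0):-1/.X/O./.X/.O/XO, (1,1):+0/.X/.O/.X/.O/XO*, (2,0):-1/.X/../OX/.O/XO, (3,0):-1/.X/../.X/OO/XO
[.X/.O/.X/.O/XO] X move#3: (0,0):+0/XX/.O/.X/.O/XO*, (1,0):+0/.X/XO/.X/.O/XO, (2,0):+0/.X/.O/XX/.O/XO, (3,0):+0/.X/.O/.X/XO/XO
[XX/.O/.X/.O/XO] O move#4: (1,0):+0/XX/OO/.X/.O/XO*, (2,0):+0/XX/.O/OX/.O/XO, (3,0):+0/XX/.O/.X/OO/XO
[XX/OO/.X/.O/XO] X move#5: (2,0):+0/XX/OO/XX/.O/XO*, (3,0):+0/XX/OO/.X/XO/XO
[XX/OO/XX/.O/XO] O move#6: (3,0):+0/XX/OO/XX/OO/XO*
[XX/OO/XX/OO/XO] end (terminal +0, X#7); searched .X/../../.O/XO to 6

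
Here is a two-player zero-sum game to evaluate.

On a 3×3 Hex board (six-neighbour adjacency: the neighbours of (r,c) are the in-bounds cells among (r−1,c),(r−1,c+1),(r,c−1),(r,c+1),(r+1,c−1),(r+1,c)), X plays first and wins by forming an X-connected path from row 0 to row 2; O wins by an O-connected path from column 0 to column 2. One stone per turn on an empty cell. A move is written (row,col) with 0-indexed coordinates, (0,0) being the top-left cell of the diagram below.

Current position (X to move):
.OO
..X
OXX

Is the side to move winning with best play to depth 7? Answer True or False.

p1 X@[.OO/..X/OXX]: (0,0)[XOO/..X/OXX]-1* (1,0)[.OO/X.X/OXX]-1 (1,1)[.OO/.XX/OXX]-1
p2 O@[XOO/..X/OXX]: (1,0)[XOO/O.X/OXX]+1* (1,1)[XOO/.OX/OXX]+1
p3 X@[XOO/O.X/OXX] terminal -1; root [.OO/..X/OXX] d7

X winning at [.OO/..X/OXX]: False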